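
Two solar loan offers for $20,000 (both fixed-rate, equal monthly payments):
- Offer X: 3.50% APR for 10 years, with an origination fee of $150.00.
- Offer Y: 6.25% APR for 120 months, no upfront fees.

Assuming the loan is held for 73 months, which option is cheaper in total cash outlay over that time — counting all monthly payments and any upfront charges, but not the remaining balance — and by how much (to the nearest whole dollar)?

Offer X: at 3.50% the monthly rate is 0.0029167, so the payment is 20,000 × 0.0029167 / (1 − 1.0029167^−120) = $197.77.
Offer Y: monthly rate = 6.25%/12 = 0.0052083; payment = 20,000 × 0.0052083 / (1 − (1+0.0052083)^−120) = $224.56.
Over 73 months: Offer X costs 73 × $197.77 + $150.00 = $14,587.21; Offer Y costs 73 × $224.56 = $16,392.88.
Offer X is cheaper by $16,392.88 − $14,587.21 = $1,805.67.

Offer X by $1,806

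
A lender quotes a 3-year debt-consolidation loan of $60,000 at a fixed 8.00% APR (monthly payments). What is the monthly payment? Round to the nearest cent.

$1,880.18

Monthly rate = 8%/12 = 0.0066667; payment = 60,000 × 0.0066667 / (1 − (1+0.0066667)^−36) = $1,880.18.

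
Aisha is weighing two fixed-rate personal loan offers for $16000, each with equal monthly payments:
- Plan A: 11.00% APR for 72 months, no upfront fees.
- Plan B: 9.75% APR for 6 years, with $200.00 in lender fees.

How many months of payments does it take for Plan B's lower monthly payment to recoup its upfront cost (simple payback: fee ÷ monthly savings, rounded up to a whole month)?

Plan A: monthly rate = 11%/12 = 0.0091667; payment = 16,000 × 0.0091667 / (1 − (1+0.0091667)^−72) = $304.55.
Plan B: monthly rate = 9.75%/12 = 0.0081250; payment = 16,000 × 0.0081250 / (1 − (1+0.0081250)^−72) = $294.40.
Monthly savings = $304.55 − $294.40 = $10.15.
Break-even = $200.00 / $10.15 = 19.70 → 20 months.

20 months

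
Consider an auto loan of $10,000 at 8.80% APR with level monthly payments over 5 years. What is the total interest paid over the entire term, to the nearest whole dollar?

$2,397

At 8.80% the monthly rate is 0.0073333, so the payment is 10,000 × 0.0073333 / (1 − 1.0073333^−60) = $206.61.
Total paid = 60 × $206.61 = $12,396.60; interest = $12,396.60 − $10,000 = $2,396.60.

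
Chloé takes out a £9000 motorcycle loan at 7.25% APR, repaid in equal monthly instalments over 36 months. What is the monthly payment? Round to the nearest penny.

At 7.25% the monthly rate is 0.0060417, so the payment is 9,000 × 0.0060417 / (1 − 1.0060417^−36) = £278.92.

£278.92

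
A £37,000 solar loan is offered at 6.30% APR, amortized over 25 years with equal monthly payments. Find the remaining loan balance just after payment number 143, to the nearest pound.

£26,180

With monthly rate i = 6.3%/12 = 0.0052500, the balance after k of n payments is P · [(1+i)^n − (1+i)^k] / [(1+i)^n − 1].
(1+0.0052500)^300 = 4.81088009 and (1+0.0052500)^143 = 2.11443186, so the balance is 37,000 × (4.81088009 − 2.11443186) / (4.81088009 − 1) = £26,179.93.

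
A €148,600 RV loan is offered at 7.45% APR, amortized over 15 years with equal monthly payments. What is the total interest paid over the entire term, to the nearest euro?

At 7.45% the monthly rate is 0.0062083, so the payment is 148,600 × 0.0062083 / (1 − 1.0062083^−180) = €1,373.32.
Total paid = 180 × €1,373.32 = €247,197.60; interest = €247,197.60 − €148,600 = €98,597.60.

€98,598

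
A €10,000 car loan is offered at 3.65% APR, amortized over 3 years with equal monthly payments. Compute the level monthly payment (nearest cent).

At 3.65% the monthly rate is 0.0030417, so the payment is 10,000 × 0.0030417 / (1 − 1.0030417^−36) = €293.69.

€293.69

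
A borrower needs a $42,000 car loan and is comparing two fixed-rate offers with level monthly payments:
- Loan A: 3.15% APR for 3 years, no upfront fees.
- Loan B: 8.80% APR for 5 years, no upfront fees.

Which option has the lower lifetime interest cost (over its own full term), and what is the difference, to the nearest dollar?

Loan A by $7,996

Loan A: monthly rate = 3.15%/12 = 0.0026250; payment = 42,000 × 0.0026250 / (1 − (1+0.0026250)^−36) = $1,224.19.
Total interest on Loan A = 36 × $1,224.19 − $42,000 = $2,070.84.
Loan B: monthly rate = 8.8%/12 = 0.0073333; payment = 42,000 × 0.0073333 / (1 − (1+0.0073333)^−60) = $867.78.
Total interest on Loan B = 60 × $867.78 − $42,000 = $10,066.80.
Loan A is lower by $7,995.96.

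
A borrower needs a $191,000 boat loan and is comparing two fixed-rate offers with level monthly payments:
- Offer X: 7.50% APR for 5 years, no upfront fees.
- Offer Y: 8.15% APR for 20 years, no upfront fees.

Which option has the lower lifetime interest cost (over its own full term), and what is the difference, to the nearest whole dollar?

Offer X by $158,080

Offer X: monthly rate = 7.5%/12 = 0.0062500; payment = 191,000 × 0.0062500 / (1 − (1+0.0062500)^−60) = $3,827.25.
Total interest on Offer X = 60 × $3,827.25 − $191,000 = $38,635.00.
Offer Y: at 8.15% the monthly rate is 0.0067917, so the payment is 191,000 × 0.0067917 / (1 − 1.0067917^−240) = $1,615.48.
Total interest on Offer Y = 240 × $1,615.48 − $191,000 = $196,715.20.
Offer X is lower by $158,080.20.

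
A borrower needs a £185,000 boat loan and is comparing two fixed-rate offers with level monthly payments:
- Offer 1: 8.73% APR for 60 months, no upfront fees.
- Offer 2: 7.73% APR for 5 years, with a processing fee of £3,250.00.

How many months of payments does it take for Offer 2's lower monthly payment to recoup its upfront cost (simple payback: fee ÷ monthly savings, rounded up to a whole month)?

Offer 1: at 8.73% the monthly rate is 0.0072750, so the payment is 185,000 × 0.0072750 / (1 − 1.0072750^−60) = £3,816.10.
Offer 2: at 7.73% the monthly rate is 0.0064417, so the payment is 185,000 × 0.0064417 / (1 − 1.0064417^−60) = £3,727.27.
Monthly savings = £3,816.10 − £3,727.27 = £88.83.
Break-even = £3,250.00 / £88.83 = 36.59 → 37 months.

37 months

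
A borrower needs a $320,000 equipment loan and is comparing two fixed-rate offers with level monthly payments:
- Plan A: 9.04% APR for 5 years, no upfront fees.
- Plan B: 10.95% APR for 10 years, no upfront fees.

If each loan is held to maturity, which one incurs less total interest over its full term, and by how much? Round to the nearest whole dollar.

Plan A by $128,941

Plan A: at 9.04% the monthly rate is 0.0075333, so the payment is 320,000 × 0.0075333 / (1 − 1.0075333^−60) = $6,648.89.
Total interest on Plan A = 60 × $6,648.89 − $320,000 = $78,933.40.
Plan B: monthly rate = 10.95%/12 = 0.0091250; payment = 320,000 × 0.0091250 / (1 − (1+0.0091250)^−120) = $4,398.95.
Total interest on Plan B = 120 × $4,398.95 − $320,000 = $207,874.00.
Plan A is lower by $128,940.60.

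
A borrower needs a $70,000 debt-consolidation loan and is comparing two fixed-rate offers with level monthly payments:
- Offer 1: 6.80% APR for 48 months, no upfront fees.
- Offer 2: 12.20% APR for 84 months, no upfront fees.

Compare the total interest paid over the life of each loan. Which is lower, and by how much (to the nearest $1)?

Offer 1: at 6.80% the monthly rate is 0.0056667, so the payment is 70,000 × 0.0056667 / (1 − 1.0056667^−48) = $1,669.75.
Total interest on Offer 1 = 48 × $1,669.75 − $70,000 = $10,148.00.
Offer 2: at 12.20% the monthly rate is 0.0101667, so the payment is 70,000 × 0.0101667 / (1 − 1.0101667^−84) = $1,243.19.
Total interest on Offer 2 = 84 × $1,243.19 − $70,000 = $34,427.96.
Offer 1 is lower by $24,279.96.

Offer 1 by $24,280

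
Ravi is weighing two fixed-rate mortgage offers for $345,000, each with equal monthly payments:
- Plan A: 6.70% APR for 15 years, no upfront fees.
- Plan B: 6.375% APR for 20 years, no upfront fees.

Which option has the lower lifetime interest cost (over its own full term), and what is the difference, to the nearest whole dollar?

Plan A by $63,448

Plan A: monthly rate = 6.7%/12 = 0.0055833; payment = 345,000 × 0.0055833 / (1 − (1+0.0055833)^−180) = $3,043.38.
Total interest on Plan A = 180 × $3,043.38 − $345,000 = $202,808.40.
Plan B: monthly rate = 6.375%/12 = 0.0053125; payment = 345,000 × 0.0053125 / (1 − (1+0.0053125)^−240) = $2,546.90.
Total interest on Plan B = 240 × $2,546.90 − $345,000 = $266,256.00.
Plan A is lower by $63,447.60.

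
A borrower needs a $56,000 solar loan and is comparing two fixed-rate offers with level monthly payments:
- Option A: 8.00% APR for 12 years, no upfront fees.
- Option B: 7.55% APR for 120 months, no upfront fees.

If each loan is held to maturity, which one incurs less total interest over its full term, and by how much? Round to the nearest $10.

Option A: monthly rate = 8%/12 = 0.0066667; payment = 56,000 × 0.0066667 / (1 − (1+0.0066667)^−144) = $606.17.
Total interest on Option A = 144 × $606.17 − $56,000 = $31,288.48.
Option B: at 7.55% the monthly rate is 0.0062917, so the payment is 56,000 × 0.0062917 / (1 − 1.0062917^−120) = $666.19.
Total interest on Option B = 120 × $666.19 − $56,000 = $23,942.80.
Option B is lower by $7,345.68.

Option B by $7,350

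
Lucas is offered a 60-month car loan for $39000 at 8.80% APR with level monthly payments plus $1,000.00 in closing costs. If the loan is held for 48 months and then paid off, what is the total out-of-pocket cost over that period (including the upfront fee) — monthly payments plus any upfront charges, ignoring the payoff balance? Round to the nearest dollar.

Monthly rate = 8.8%/12 = 0.0073333; payment = 39,000 × 0.0073333 / (1 − (1+0.0073333)^−60) = $805.80.
Total outlay = 48 × $805.80 + $1,000.00 = $39,678.40.

$39,678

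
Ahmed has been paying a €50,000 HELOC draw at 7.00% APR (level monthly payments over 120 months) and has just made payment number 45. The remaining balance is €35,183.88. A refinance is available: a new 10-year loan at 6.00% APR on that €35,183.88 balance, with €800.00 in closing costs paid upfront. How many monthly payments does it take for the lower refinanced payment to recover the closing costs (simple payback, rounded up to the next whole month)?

5 months

Current payment = 50,000 × 7%/12 / (1 − (1+0.0058333)^−120) = €580.54.
Refinanced payment = 35,183.88 × 0.0050000 / (1 − (1+0.0050000)^−120) = €390.61.
Monthly savings = €580.54 − €390.61 = €189.93.
Break-even = €800.00 / €189.93 = 4.21 → 5 months.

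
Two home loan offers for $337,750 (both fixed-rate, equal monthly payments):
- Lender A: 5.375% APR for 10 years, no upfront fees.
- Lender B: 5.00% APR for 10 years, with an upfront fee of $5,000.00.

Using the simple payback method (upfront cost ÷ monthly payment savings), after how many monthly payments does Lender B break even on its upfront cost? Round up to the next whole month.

Lender A: at 5.375% the monthly rate is 0.0044792, so the payment is 337,750 × 0.0044792 / (1 − 1.0044792^−120) = $3,644.59.
Lender B: at 5.00% the monthly rate is 0.0041667, so the payment is 337,750 × 0.0041667 / (1 − 1.0041667^−120) = $3,582.36.
Monthly savings = $3,644.59 − $3,582.36 = $62.23.
Break-even = $5,000.00 / $62.23 = 80.35 → 81 months.

81 months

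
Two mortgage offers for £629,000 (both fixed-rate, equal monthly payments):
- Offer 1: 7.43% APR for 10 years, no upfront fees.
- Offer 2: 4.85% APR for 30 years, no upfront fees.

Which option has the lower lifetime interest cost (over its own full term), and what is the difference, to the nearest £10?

Offer 1: monthly rate = 7.43%/12 = 0.0061917; payment = 629,000 × 0.0061917 / (1 − (1+0.0061917)^−120) = £7,443.38.
Total interest on Offer 1 = 120 × £7,443.38 − £629,000 = £264,205.60.
Offer 2: at 4.85% the monthly rate is 0.0040417, so the payment is 629,000 × 0.0040417 / (1 − 1.0040417^−360) = £3,319.18.
Total interest on Offer 2 = 360 × £3,319.18 − £629,000 = £565,904.80.
Offer 1 is lower by £301,699.20.

Offer 1 by £301,700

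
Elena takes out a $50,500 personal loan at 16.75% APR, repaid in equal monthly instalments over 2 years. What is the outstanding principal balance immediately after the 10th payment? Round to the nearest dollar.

With monthly rate i = 16.75%/12 = 0.0139583, the balance after k of n payments is P · [(1+i)^n − (1+i)^k] / [(1+i)^n − 1].
(1+0.0139583)^24 = 1.39470582 and (1+0.0139583)^10 = 1.14868537, so the balance is 50,500 × (1.39470582 − 1.14868537) / (1.39470582 − 1) = $31,476.69.

$31,477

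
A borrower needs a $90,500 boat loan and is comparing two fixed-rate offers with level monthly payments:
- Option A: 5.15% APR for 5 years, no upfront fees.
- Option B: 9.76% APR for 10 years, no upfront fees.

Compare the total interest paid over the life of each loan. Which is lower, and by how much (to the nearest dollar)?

Option A: monthly rate = 5.15%/12 = 0.0042917; payment = 90,500 × 0.0042917 / (1 − (1+0.0042917)^−60) = $1,714.07.
Total interest on Option A = 60 × $1,714.07 − $90,500 = $12,344.20.
Option B: at 9.76% the monthly rate is 0.0081333, so the payment is 90,500 × 0.0081333 / (1 − 1.0081333^−120) = $1,183.97.
Total interest on Option B = 120 × $1,183.97 − $90,500 = $51,576.40.
Option A is lower by $39,232.20.

Option A by $39,232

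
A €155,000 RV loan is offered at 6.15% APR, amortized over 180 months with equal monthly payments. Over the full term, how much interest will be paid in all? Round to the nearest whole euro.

Monthly rate = 6.15%/12 = 0.0051250; payment = 155,000 × 0.0051250 / (1 − (1+0.0051250)^−180) = €1,320.57.
Total paid = 180 × €1,320.57 = €237,702.60; interest = €237,702.60 − €155,000 = €82,702.60.

€82,703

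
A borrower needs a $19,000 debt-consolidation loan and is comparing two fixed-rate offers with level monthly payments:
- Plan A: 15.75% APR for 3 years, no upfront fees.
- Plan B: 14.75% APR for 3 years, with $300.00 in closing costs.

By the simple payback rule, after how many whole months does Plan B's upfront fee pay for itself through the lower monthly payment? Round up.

33 months

Plan A: monthly rate = 15.75%/12 = 0.0131250; payment = 19,000 × 0.0131250 / (1 − (1+0.0131250)^−36) = $665.64.
Plan B: at 14.75% the monthly rate is 0.0122917, so the payment is 19,000 × 0.0122917 / (1 − 1.0122917^−36) = $656.32.
Monthly savings = $665.64 − $656.32 = $9.32.
Break-even = $300.00 / $9.32 = 32.19 → 33 months.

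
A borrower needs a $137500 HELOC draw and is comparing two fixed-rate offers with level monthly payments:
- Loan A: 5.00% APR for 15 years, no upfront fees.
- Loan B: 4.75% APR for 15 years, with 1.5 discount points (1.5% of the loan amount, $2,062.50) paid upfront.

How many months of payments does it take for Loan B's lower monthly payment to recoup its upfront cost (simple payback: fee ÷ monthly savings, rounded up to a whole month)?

116 months

Loan A: monthly rate = 5%/12 = 0.0041667; payment = 137,500 × 0.0041667 / (1 − (1+0.0041667)^−180) = $1,087.34.
Loan B: monthly rate = 4.75%/12 = 0.0039583; payment = 137,500 × 0.0039583 / (1 − (1+0.0039583)^−180) = $1,069.52.
Monthly savings = $1,087.34 − $1,069.52 = $17.82.
Break-even = $2,062.50 / $17.82 = 115.74 → 116 months.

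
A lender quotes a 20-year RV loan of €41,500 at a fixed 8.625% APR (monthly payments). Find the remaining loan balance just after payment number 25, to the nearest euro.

With monthly rate i = 8.625%/12 = 0.0071875, the balance after k of n payments is P · [(1+i)^n − (1+i)^k] / [(1+i)^n − 1].
(1+0.0071875)^240 = 5.57800021 and (1+0.0071875)^25 = 1.19607436, so the balance is 41,500 × (5.57800021 − 1.19607436) / (5.57800021 − 1) = €39,722.57.

€39,723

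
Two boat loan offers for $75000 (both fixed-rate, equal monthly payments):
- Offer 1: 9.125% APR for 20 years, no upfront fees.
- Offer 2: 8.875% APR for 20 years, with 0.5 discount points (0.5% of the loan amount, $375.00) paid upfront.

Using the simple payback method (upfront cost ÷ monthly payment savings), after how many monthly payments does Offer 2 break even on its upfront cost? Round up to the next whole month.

32 months

Offer 1: monthly rate = 9.125%/12 = 0.0076042; payment = 75,000 × 0.0076042 / (1 − (1+0.0076042)^−240) = $680.84.
Offer 2: monthly rate = 8.875%/12 = 0.0073958; payment = 75,000 × 0.0073958 / (1 − (1+0.0073958)^−240) = $668.78.
Monthly savings = $680.84 − $668.78 = $12.06.
Break-even = $375.00 / $12.06 = 31.09 → 32 months.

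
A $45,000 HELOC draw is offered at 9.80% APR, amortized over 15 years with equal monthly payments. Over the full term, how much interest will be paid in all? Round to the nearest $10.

At 9.80% the monthly rate is 0.0081667, so the payment is 45,000 × 0.0081667 / (1 − 1.0081667^−180) = $478.08.
Total paid = 180 × $478.08 = $86,054.40; interest = $86,054.40 − $45,000 = $41,054.40.

$41,050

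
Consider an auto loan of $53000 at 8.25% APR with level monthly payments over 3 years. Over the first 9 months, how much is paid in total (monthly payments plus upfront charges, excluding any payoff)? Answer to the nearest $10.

$15,000

At 8.25% the monthly rate is 0.0068750, so the payment is 53,000 × 0.0068750 / (1 − 1.0068750^−36) = $1,666.95.
Total outlay = 9 × $1,666.95 = $15,002.55.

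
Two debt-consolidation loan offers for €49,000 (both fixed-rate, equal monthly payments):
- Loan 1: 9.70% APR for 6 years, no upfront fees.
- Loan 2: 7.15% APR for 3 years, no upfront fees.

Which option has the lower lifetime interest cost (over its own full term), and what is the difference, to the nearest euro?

Loan 2 by €10,238

Loan 1: monthly rate = 9.7%/12 = 0.0080833; payment = 49,000 × 0.0080833 / (1 − (1+0.0080833)^−72) = €900.37.
Total interest on Loan 1 = 72 × €900.37 − €49,000 = €15,826.64.
Loan 2: monthly rate = 7.15%/12 = 0.0059583; payment = 49,000 × 0.0059583 / (1 − (1+0.0059583)^−36) = €1,516.34.
Total interest on Loan 2 = 36 × €1,516.34 − €49,000 = €5,588.24.
Loan 2 is lower by €10,238.40.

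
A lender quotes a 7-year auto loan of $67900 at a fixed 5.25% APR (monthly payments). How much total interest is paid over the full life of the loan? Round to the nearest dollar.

$13,386

Monthly rate = 5.25%/12 = 0.0043750; payment = 67,900 × 0.0043750 / (1 − (1+0.0043750)^−84) = $967.69.
Total paid = 84 × $967.69 = $81,285.96; interest = $81,285.96 − $67,900 = $13,385.96.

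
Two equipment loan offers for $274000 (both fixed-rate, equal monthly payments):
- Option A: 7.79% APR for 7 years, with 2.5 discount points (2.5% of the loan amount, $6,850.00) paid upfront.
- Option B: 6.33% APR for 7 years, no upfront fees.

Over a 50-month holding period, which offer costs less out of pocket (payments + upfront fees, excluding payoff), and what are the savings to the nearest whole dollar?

Option A: monthly rate = 7.79%/12 = 0.0064917; payment = 274,000 × 0.0064917 / (1 − (1+0.0064917)^−84) = $4,242.01.
Option B: at 6.33% the monthly rate is 0.0052750, so the payment is 274,000 × 0.0052750 / (1 − 1.0052750^−84) = $4,046.23.
Over 50 months: Option A costs 50 × $4,242.01 + $6,850.00 = $218,950.50; Option B costs 50 × $4,046.23 = $202,311.50.
Option B is cheaper by $218,950.50 − $202,311.50 = $16,639.00.

Option B by $16,639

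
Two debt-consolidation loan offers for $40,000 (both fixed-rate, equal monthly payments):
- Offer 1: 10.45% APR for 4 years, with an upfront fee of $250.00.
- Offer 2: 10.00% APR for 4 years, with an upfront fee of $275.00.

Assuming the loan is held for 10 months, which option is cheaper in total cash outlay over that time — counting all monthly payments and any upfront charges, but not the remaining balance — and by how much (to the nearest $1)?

Offer 1: at 10.45% the monthly rate is 0.0087083, so the payment is 40,000 × 0.0087083 / (1 − 1.0087083^−48) = $1,023.17.
Offer 2: monthly rate = 10%/12 = 0.0083333; payment = 40,000 × 0.0083333 / (1 − (1+0.0083333)^−48) = $1,014.50.
Over 10 months: Offer 1 costs 10 × $1,023.17 + $250.00 = $10,481.70; Offer 2 costs 10 × $1,014.50 + $275.00 = $10,420.00.
Offer 2 is cheaper by $10,481.70 − $10,420.00 = $61.70.

Offer 2 by $62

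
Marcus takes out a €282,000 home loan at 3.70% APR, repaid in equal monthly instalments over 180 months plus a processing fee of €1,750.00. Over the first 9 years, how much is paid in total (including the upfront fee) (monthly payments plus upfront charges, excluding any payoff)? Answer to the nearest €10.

€222,480

Monthly rate = 3.7%/12 = 0.0030833; payment = 282,000 × 0.0030833 / (1 − (1+0.0030833)^−180) = €2,043.78.
Total outlay = 108 × €2,043.78 + €1,750.00 = €222,478.24.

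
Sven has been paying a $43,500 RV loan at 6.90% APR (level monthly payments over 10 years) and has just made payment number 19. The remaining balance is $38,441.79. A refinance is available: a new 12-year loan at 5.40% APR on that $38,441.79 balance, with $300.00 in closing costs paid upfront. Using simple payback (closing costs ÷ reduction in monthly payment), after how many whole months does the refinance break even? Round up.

3 months

Current payment = 43,500 × 6.9%/12 / (1 − (1+0.0057500)^−120) = $502.83.
Refinanced payment = 38,441.79 × 0.0045000 / (1 − (1+0.0045000)^−144) = $363.31.
Monthly savings = $502.83 − $363.31 = $139.52.
Break-even = $300.00 / $139.52 = 2.15 → 3 months.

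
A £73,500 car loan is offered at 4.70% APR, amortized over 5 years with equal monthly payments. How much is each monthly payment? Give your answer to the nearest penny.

At 4.70% the monthly rate is 0.0039167, so the payment is 73,500 × 0.0039167 / (1 − 1.0039167^−60) = £1,376.96.

£1,376.96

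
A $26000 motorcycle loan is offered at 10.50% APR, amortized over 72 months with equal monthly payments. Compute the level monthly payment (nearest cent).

At 10.50% the monthly rate is 0.0087500, so the payment is 26,000 × 0.0087500 / (1 − 1.0087500^−72) = $488.25.

$488.25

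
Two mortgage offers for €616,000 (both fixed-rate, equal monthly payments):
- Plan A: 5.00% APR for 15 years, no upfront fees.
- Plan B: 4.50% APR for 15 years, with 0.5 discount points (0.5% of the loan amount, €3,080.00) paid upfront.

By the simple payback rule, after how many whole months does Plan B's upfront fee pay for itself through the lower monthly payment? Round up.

20 months

Plan A: at 5.00% the monthly rate is 0.0041667, so the payment is 616,000 × 0.0041667 / (1 − 1.0041667^−180) = €4,871.29.
Plan B: at 4.50% the monthly rate is 0.0037500, so the payment is 616,000 × 0.0037500 / (1 − 1.0037500^−180) = €4,712.36.
Monthly savings = €4,871.29 − €4,712.36 = €158.93.
Break-even = €3,080.00 / €158.93 = 19.38 → 20 months.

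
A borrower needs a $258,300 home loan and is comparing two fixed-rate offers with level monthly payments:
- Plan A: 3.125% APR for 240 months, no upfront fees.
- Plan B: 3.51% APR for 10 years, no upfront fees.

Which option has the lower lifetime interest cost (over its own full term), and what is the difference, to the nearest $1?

Plan A: monthly rate = 3.125%/12 = 0.0026042; payment = 258,300 × 0.0026042 / (1 − (1+0.0026042)^−240) = $1,448.74.
Total interest on Plan A = 240 × $1,448.74 − $258,300 = $89,397.60.
Plan B: at 3.51% the monthly rate is 0.0029250, so the payment is 258,300 × 0.0029250 / (1 − 1.0029250^−120) = $2,555.43.
Total interest on Plan B = 120 × $2,555.43 − $258,300 = $48,351.60.
Plan B is lower by $41,046.00.

Plan B by $41,046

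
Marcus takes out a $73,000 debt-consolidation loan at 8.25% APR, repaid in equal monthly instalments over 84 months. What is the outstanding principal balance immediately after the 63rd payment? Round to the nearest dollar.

With monthly rate i = 8.25%/12 = 0.0068750, the balance after k of n payments is P · [(1+i)^n − (1+i)^k] / [(1+i)^n − 1].
(1+0.0068750)^84 = 1.77806180 and (1+0.0068750)^63 = 1.53978519, so the balance is 73,000 × (1.77806180 − 1.53978519) / (1.77806180 − 1) = $22,355.80.

$22,356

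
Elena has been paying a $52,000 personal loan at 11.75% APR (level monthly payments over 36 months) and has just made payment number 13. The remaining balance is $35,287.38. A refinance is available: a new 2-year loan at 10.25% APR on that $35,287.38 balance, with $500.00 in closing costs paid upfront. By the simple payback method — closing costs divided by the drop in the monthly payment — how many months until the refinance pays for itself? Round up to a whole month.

Current payment = 52,000 × 11.75%/12 / (1 − (1+0.0097917)^−36) = $1,720.94.
Refinanced payment = 35,287.38 × 0.0085417 / (1 − (1+0.0085417)^−24) = $1,632.41.
Monthly savings = $1,720.94 − $1,632.41 = $88.53.
Break-even = $500.00 / $88.53 = 5.65 → 6 months.

6 months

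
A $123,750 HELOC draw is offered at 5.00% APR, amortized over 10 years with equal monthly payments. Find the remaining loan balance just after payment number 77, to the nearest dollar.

With monthly rate i = 5%/12 = 0.0041667, the balance after k of n payments is P · [(1+i)^n − (1+i)^k] / [(1+i)^n − 1].
(1+0.0041667)^120 = 1.64700950 and (1+0.0041667)^77 = 1.37735746, so the balance is 123,750 × (1.64700950 − 1.37735746) / (1.64700950 − 1) = $51,574.88.

$51,575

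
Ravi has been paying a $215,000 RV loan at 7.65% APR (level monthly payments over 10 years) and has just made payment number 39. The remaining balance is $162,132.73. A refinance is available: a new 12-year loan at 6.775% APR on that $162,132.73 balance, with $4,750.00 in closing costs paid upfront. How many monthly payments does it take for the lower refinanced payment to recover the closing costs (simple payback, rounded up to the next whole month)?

6 months

Current payment = 215,000 × 7.65%/12 / (1 − (1+0.0063750)^−120) = $2,568.95.
Refinanced payment = 162,132.73 × 0.0056458 / (1 − (1+0.0056458)^−144) = $1,647.96.
Monthly savings = $2,568.95 − $1,647.96 = $920.99.
Break-even = $4,750.00 / $920.99 = 5.16 → 6 months.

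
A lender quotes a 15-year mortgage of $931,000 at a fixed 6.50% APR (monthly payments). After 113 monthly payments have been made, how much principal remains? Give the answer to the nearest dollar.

With monthly rate i = 6.5%/12 = 0.0054167, the balance after k of n payments is P · [(1+i)^n − (1+i)^k] / [(1+i)^n − 1].
(1+0.0054167)^180 = 2.64420082 and (1+0.0054167)^113 = 1.84122584, so the balance is 931,000 × (2.64420082 − 1.84122584) / (2.64420082 − 1) = $454,670.56.

$454,671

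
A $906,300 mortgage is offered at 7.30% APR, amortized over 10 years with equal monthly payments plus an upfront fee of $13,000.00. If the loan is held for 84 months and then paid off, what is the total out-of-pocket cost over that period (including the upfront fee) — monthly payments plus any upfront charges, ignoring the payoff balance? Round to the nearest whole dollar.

$908,740

At 7.30% the monthly rate is 0.0060833, so the payment is 906,300 × 0.0060833 / (1 − 1.0060833^−120) = $10,663.57.
Total outlay = 84 × $10,663.57 + $13,000.00 = $908,739.88.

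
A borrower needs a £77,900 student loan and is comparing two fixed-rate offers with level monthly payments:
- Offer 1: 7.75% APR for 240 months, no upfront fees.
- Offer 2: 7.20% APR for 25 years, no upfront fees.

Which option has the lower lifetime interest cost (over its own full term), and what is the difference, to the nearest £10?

Offer 1 by £14,680

Offer 1: monthly rate = 7.75%/12 = 0.0064583; payment = 77,900 × 0.0064583 / (1 − (1+0.0064583)^−240) = £639.52.
Total interest on Offer 1 = 240 × £639.52 − £77,900 = £75,584.80.
Offer 2: monthly rate = 7.2%/12 = 0.0060000; payment = 77,900 × 0.0060000 / (1 − (1+0.0060000)^−300) = £560.56.
Total interest on Offer 2 = 300 × £560.56 − £77,900 = £90,268.00.
Offer 1 is lower by £14,683.20.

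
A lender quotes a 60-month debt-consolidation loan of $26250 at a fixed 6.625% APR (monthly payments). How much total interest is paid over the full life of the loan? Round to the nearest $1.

At 6.625% the monthly rate is 0.0055208, so the payment is 26,250 × 0.0055208 / (1 − 1.0055208^−60) = $515.15.
Total paid = 60 × $515.15 = $30,909.00; interest = $30,909.00 − $26,250 = $4,659.00.

$4,659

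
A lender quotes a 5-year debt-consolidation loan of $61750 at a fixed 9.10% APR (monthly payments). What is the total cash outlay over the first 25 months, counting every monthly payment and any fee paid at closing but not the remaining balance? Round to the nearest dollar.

$32,121

Monthly rate = 9.1%/12 = 0.0075833; payment = 61,750 × 0.0075833 / (1 − (1+0.0075833)^−60) = $1,284.83.
Total outlay = 25 × $1,284.83 = $32,120.75.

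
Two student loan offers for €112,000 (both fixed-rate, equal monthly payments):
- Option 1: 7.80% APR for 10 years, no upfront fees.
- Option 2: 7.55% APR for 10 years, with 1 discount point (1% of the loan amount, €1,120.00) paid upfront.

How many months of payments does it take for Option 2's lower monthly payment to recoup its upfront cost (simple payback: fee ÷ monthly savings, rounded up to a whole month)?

77 months

Option 1: monthly rate = 7.8%/12 = 0.0065000; payment = 112,000 × 0.0065000 / (1 − (1+0.0065000)^−120) = €1,347.06.
Option 2: at 7.55% the monthly rate is 0.0062917, so the payment is 112,000 × 0.0062917 / (1 − 1.0062917^−120) = €1,332.38.
Monthly savings = €1,347.06 − €1,332.38 = €14.68.
Break-even = €1,120.00 / €14.68 = 76.29 → 77 months.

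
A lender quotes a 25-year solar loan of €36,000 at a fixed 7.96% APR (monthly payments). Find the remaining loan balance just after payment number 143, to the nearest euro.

€26,960

With monthly rate i = 7.96%/12 = 0.0066333, the balance after k of n payments is P · [(1+i)^n − (1+i)^k] / [(1+i)^n − 1].
(1+0.0066333)^300 = 7.26762008 and (1+0.0066333)^143 = 2.57393133, so the balance is 36,000 × (7.26762008 − 2.57393133) / (7.26762008 − 1) = €26,959.64.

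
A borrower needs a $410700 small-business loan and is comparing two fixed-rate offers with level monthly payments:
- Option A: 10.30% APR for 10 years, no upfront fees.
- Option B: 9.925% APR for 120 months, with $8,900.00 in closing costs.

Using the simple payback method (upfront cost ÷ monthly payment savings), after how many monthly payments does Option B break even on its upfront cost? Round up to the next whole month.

Option A: monthly rate = 10.3%/12 = 0.0085833; payment = 410,700 × 0.0085833 / (1 − (1+0.0085833)^−120) = $5,495.89.
Option B: monthly rate = 9.925%/12 = 0.0082708; payment = 410,700 × 0.0082708 / (1 − (1+0.0082708)^−120) = $5,410.39.
Monthly savings = $5,495.89 − $5,410.39 = $85.50.
Break-even = $8,900.00 / $85.50 = 104.09 → 105 months.

105 months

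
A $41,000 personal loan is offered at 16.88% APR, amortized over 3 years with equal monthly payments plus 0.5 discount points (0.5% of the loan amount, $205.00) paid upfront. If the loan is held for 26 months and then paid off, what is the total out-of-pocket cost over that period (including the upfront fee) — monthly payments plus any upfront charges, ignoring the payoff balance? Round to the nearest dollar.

$38,147

At 16.88% the monthly rate is 0.0140667, so the payment is 41,000 × 0.0140667 / (1 − 1.0140667^−36) = $1,459.31.
Total outlay = 26 × $1,459.31 + $205.00 = $38,147.06.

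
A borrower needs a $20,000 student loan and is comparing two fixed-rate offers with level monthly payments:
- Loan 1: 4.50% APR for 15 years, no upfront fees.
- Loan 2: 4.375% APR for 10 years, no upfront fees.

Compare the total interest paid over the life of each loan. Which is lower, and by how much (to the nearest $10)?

Loan 2 by $2,810

Loan 1: monthly rate = 4.5%/12 = 0.0037500; payment = 20,000 × 0.0037500 / (1 − (1+0.0037500)^−180) = $153.00.
Total interest on Loan 1 = 180 × $153.00 − $20,000 = $7,540.00.
Loan 2: at 4.375% the monthly rate is 0.0036458, so the payment is 20,000 × 0.0036458 / (1 − 1.0036458^−120) = $206.07.
Total interest on Loan 2 = 120 × $206.07 − $20,000 = $4,728.40.
Loan 2 is lower by $2,811.60.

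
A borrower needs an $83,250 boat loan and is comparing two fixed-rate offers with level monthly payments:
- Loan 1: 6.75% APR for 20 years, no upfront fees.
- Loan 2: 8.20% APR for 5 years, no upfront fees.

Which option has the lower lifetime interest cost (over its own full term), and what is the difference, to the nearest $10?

Loan 1: monthly rate = 6.75%/12 = 0.0056250; payment = 83,250 × 0.0056250 / (1 − (1+0.0056250)^−240) = $633.00.
Total interest on Loan 1 = 240 × $633.00 − $83,250 = $68,670.00.
Loan 2: at 8.20% the monthly rate is 0.0068333, so the payment is 83,250 × 0.0068333 / (1 − 1.0068333^−60) = $1,695.99.
Total interest on Loan 2 = 60 × $1,695.99 − $83,250 = $18,509.40.
Loan 2 is lower by $50,160.60.

Loan 2 by $50,160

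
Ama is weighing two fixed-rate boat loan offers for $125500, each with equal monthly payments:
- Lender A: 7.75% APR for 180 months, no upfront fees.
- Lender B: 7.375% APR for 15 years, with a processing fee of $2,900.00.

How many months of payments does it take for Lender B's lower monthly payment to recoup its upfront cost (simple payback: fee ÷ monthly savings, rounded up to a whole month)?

Lender A: at 7.75% the monthly rate is 0.0064583, so the payment is 125,500 × 0.0064583 / (1 − 1.0064583^−180) = $1,181.30.
Lender B: monthly rate = 7.375%/12 = 0.0061458; payment = 125,500 × 0.0061458 / (1 − (1+0.0061458)^−180) = $1,154.50.
Monthly savings = $1,181.30 − $1,154.50 = $26.80.
Break-even = $2,900.00 / $26.80 = 108.21 → 109 months.

109 months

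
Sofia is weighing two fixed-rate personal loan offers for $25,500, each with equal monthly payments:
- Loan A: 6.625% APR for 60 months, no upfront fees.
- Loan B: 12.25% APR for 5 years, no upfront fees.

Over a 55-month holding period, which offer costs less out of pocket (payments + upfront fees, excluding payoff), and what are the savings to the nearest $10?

Loan A by $3,850

Loan A: at 6.625% the monthly rate is 0.0055208, so the payment is 25,500 × 0.0055208 / (1 − 1.0055208^−60) = $500.43.
Loan B: monthly rate = 12.25%/12 = 0.0102083; payment = 25,500 × 0.0102083 / (1 − (1+0.0102083)^−60) = $570.46.
Over 55 months: Loan A costs 55 × $500.43 = $27,523.65; Loan B costs 55 × $570.46 = $31,375.30.
Loan A is cheaper by $31,375.30 − $27,523.65 = $3,851.65.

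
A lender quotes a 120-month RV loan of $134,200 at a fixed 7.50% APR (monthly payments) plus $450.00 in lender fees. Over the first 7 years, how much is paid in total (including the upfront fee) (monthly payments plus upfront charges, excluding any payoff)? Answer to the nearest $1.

At 7.50% the monthly rate is 0.0062500, so the payment is 134,200 × 0.0062500 / (1 − 1.0062500^−120) = $1,592.98.
Total outlay = 84 × $1,592.98 + $450.00 = $134,260.32.

$134,260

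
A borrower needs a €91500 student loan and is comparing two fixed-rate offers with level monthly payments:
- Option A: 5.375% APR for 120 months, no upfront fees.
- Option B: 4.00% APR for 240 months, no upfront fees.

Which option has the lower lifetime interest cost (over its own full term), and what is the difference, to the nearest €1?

Option A by €14,590

Option A: at 5.375% the monthly rate is 0.0044792, so the payment is 91,500 × 0.0044792 / (1 − 1.0044792^−120) = €987.36.
Total interest on Option A = 120 × €987.36 − €91,500 = €26,983.20.
Option B: monthly rate = 4%/12 = 0.0033333; payment = 91,500 × 0.0033333 / (1 − (1+0.0033333)^−240) = €554.47.
Total interest on Option B = 240 × €554.47 − €91,500 = €41,572.80.
Option A is lower by €14,589.60.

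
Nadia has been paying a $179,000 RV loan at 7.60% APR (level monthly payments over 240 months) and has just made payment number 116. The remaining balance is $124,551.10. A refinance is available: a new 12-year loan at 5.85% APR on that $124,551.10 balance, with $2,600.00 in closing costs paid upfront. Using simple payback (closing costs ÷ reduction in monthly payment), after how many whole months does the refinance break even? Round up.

Current payment = 179,000 × 7.6%/12 / (1 − (1+0.0063333)^−240) = $1,452.98.
Refinanced payment = 124,551.10 × 0.0048750 / (1 − (1+0.0048750)^−144) = $1,205.79.
Monthly savings = $1,452.98 − $1,205.79 = $247.19.
Break-even = $2,600.00 / $247.19 = 10.52 → 11 months.

11 months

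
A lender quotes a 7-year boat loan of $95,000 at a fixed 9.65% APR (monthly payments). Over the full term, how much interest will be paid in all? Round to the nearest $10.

$36,040

At 9.65% the monthly rate is 0.0080417, so the payment is 95,000 × 0.0080417 / (1 − 1.0080417^−84) = $1,559.99.
Total paid = 84 × $1,559.99 = $131,039.16; interest = $131,039.16 − $95,000 = $36,039.16.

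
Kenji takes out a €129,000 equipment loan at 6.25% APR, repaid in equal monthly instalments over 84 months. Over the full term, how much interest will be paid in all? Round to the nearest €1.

Monthly rate = 6.25%/12 = 0.0052083; payment = 129,000 × 0.0052083 / (1 − (1+0.0052083)^−84) = €1,900.00.
Total paid = 84 × €1,900.00 = €159,600.00; interest = €159,600.00 − €129,000 = €30,600.00.

€30,600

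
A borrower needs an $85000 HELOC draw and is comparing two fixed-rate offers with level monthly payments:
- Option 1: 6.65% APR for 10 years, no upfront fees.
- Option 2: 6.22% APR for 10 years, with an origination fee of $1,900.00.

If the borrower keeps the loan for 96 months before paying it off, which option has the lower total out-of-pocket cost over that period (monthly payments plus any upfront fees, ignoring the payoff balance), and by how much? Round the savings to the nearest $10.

Option 1: monthly rate = 6.65%/12 = 0.0055417; payment = 85,000 × 0.0055417 / (1 − (1+0.0055417)^−120) = $971.66.
Option 2: monthly rate = 6.22%/12 = 0.0051833; payment = 85,000 × 0.0051833 / (1 − (1+0.0051833)^−120) = $953.09.
Over 96 months: Option 1 costs 96 × $971.66 = $93,279.36; Option 2 costs 96 × $953.09 + $1,900.00 = $93,396.64.
Option 1 is cheaper by $93,396.64 − $93,279.36 = $117.28.

Option 1 by $120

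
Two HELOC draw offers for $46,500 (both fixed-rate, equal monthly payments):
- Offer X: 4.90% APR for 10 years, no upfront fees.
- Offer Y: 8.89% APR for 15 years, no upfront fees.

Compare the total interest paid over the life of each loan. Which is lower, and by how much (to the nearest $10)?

Offer X: at 4.90% the monthly rate is 0.0040833, so the payment is 46,500 × 0.0040833 / (1 − 1.0040833^−120) = $490.93.
Total interest on Offer X = 120 × $490.93 − $46,500 = $12,411.60.
Offer Y: monthly rate = 8.89%/12 = 0.0074083; payment = 46,500 × 0.0074083 / (1 − (1+0.0074083)^−180) = $468.60.
Total interest on Offer Y = 180 × $468.60 − $46,500 = $37,848.00.
Offer X is lower by $25,436.40.

Offer X by $25,440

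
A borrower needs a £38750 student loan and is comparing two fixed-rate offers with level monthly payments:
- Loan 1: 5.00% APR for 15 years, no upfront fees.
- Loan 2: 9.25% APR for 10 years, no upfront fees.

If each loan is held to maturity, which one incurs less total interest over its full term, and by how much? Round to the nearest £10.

Loan 1: at 5.00% the monthly rate is 0.0041667, so the payment is 38,750 × 0.0041667 / (1 − 1.0041667^−180) = £306.43.
Total interest on Loan 1 = 180 × £306.43 − £38,750 = £16,407.40.
Loan 2: at 9.25% the monthly rate is 0.0077083, so the payment is 38,750 × 0.0077083 / (1 − 1.0077083^−120) = £496.13.
Total interest on Loan 2 = 120 × £496.13 − £38,750 = £20,785.60.
Loan 1 is lower by £4,378.20.

Loan 1 by £4,380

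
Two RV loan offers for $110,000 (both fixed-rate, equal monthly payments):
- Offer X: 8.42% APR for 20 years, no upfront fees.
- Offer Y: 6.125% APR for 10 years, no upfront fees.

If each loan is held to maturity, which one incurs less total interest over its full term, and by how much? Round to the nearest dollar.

Offer X: at 8.42% the monthly rate is 0.0070167, so the payment is 110,000 × 0.0070167 / (1 − 1.0070167^−240) = $949.04.
Total interest on Offer X = 240 × $949.04 − $110,000 = $117,769.60.
Offer Y: monthly rate = 6.125%/12 = 0.0051042; payment = 110,000 × 0.0051042 / (1 − (1+0.0051042)^−120) = $1,228.14.
Total interest on Offer Y = 120 × $1,228.14 − $110,000 = $37,376.80.
Offer Y is lower by $80,392.80.

Offer Y by $80,393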